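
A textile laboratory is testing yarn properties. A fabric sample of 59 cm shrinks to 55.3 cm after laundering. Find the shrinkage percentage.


Formula: Shrinkage% = ((L_before - L_after) / L_before) * 100
Step 1: Shrinkage = 59 - 55.3 = 3.7 cm
Step 2: Shrinkage% = (3.7 / 59) * 100
Step 3: Shrinkage% = 0.062712 * 100 = 6.2712% ≈ 6.3%

6.3%


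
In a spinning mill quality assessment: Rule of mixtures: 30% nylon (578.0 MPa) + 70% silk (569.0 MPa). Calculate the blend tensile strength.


Formula: Blend property = (fraction_A * property_A) + (fraction_B * property_B)
Step 1: Contribution A = 30/100 * 578.0 MPa = 173.4 MPa
Step 2: Contribution B = 70/100 * 569.0 MPa = 398.3 MPa
Step 3: Blend tensile strength = 173.4 + 398.3 = 571.7 MPa

571.7 MPa


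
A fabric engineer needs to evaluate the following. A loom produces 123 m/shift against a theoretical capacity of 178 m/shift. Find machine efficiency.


Formula: Efficiency% = (Actual output / Theoretical output) * 100
Efficiency% = (123 / 178) * 100
Efficiency% = 0.691011 * 100 = 69.1011% ≈ 69.1%

69.1%


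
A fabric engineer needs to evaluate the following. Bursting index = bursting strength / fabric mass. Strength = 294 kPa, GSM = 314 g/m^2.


Formula: Bursting Index = Bursting Strength / Fabric GSM
BI = 294 kPa / 314 g/m^2
BI = 0.936 kPa/(g/m^2)

0.936 kPa/(g/m^2)


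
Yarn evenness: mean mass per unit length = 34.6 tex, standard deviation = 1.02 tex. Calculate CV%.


Formula: CV% = (standard deviation / mean) * 100
Step 1: Ratio = 1.02 / 34.6 = 0.02948
Step 2: CV% = 0.02948 * 100 = 2.948% ≈ 2.9%

2.9%


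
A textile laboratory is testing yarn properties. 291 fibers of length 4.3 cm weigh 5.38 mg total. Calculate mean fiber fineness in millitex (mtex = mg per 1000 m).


Formula: fineness (mtex) = mass (mg) / total length (km) = (mass_mg / total_length_m) * 1000
Step 1: Convert fiber length: 4.3 cm = 0.043 m
Step 2: Total fiber length = 291 * 0.043 = 12.513 m
Step 3: Linear density = 5.38 mg / 12.513 m = 0.4300 mg/m
Step 4: fineness = 0.4300 * 1000 = 430.0 mtex

430.0 mtex


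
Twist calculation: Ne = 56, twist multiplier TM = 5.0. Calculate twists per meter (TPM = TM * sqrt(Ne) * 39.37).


Formula: TPM = TM * sqrt(Ne) * 39.37
Step 1: sqrt(Ne) = sqrt(56) = 7.4833
Step 2: TM * sqrt(Ne) = 5.0 * 7.4833 = 37.4165
Step 3: TPM = 37.4165 * 39.37 = 1473 twists/m

1473 twists/m


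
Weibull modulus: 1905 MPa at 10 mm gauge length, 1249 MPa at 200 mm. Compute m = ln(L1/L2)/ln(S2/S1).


Formula: m = ln(L1/L2) / ln(S2/S1)
Step 1: ln(L1/L2) = ln(10/200) = -2.99573
Step 2: S2/S1 = 1249/1905 = 0.65564
Step 3: ln(S2/S1) = ln(0.65564) = -0.42214
Step 4: m = -2.99573 / -0.42214 = 7.10

7.10 (Weibull m)


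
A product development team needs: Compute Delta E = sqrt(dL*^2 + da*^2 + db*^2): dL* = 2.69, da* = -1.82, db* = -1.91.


Formula: Delta E = sqrt(dL*^2 + da*^2 + db*^2)
Step 1: dL*^2 = 2.69^2 = 7.2361
Step 2: da*^2 = (-1.82)^2 = 3.3124
Step 3: db*^2 = (-1.91)^2 = 3.6481
Step 4: Sum = 7.2361 + 3.3124 + 3.6481 = 14.1966
Step 5: Delta E = sqrt(14.1966) = 3.77

3.77 Delta E


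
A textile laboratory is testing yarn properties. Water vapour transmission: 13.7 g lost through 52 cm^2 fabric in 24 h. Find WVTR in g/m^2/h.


Formula: WVTR = mass_loss / (area * time)
Step 1: Convert area: 52 cm^2 = 0.0052 m^2
Step 2: WVTR = 13.7 g / (0.0052 m^2 * 24 h)
Step 3: WVTR = 13.7 / 0.1248 = 109.8 g/m^2/h

109.8 g/m^2/h


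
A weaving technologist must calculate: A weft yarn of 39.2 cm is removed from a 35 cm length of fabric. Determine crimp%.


Formula: Crimp% = ((L_yarn - L_fabric) / L_fabric) * 100
Step 1: Extension = 39.2 - 35 = 4.2 cm
Step 2: Crimp% = (4.2 / 35) * 100
Step 3: Crimp% = 0.12 * 100 = 12.0%

12.0%


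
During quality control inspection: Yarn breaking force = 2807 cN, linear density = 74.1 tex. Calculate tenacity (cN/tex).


Formula: Tenacity = Breaking force / Linear density
Tenacity = 2807 cN / 74.1 tex
Tenacity = 37.88 cN/tex

37.88 cN/tex


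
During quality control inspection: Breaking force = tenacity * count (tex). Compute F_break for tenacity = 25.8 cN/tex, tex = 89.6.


Formula: Breaking force = Tenacity * Linear density
F = 25.8 cN/tex * 89.6 tex
F = 2311.68 cN

2311.68 cN


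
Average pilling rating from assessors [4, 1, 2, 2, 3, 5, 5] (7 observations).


Formula: Mean = sum / count
Sum = 4 + 1 + 2 + 2 + 3 + 5 + 5 = 22
Mean = 22 / 7 = 3.1

3.1


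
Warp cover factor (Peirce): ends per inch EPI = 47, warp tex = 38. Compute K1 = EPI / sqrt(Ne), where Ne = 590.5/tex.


Formula: K1 = EPI / sqrt(Ne), with Ne = 590.5 / tex_warp
Step 1: Ne = 590.5 / 38 = 15.539
Step 2: sqrt(Ne) = sqrt(15.539) = 3.942
Step 3: K1 = 47 / 3.942 = 11.9

11.9


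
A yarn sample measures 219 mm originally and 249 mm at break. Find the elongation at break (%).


Formula: Elongation (%) = ((L_break - L0) / L0) * 100
Step 1: Extension = 249 - 219 = 30 mm
Step 2: Elongation = (30 / 219) * 100
Step 3: Elongation = 0.136986 * 100 = 13.6986% ≈ 13.7%

13.7%


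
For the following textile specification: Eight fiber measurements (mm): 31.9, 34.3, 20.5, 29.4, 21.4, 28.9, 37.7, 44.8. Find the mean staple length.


Formula: Mean = sum of lengths / count
Sum = 31.9 + 34.3 + 20.5 + 29.4 + 21.4 + 28.9 + 37.7 + 44.8
Sum = 248.9 mm
Mean = 248.9 / 8 = 31.11 mm

31.11 mm


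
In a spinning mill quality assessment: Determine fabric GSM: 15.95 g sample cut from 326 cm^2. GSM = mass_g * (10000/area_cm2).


Formula: GSM = mass_g / area_m2
Step 1: Convert area: 326 cm^2 = 326 / 10000 = 0.0326 m^2
Step 2: GSM = 15.95 g / 0.0326 m^2 = 489.3 g/m^2

489.3 g/m^2


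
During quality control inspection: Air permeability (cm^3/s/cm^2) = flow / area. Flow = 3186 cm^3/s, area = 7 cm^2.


Formula: Air Permeability = Airflow / Test Area
AP = 3186 cm^3/s / 7 cm^2
AP = 455.1 cm^3/s/cm^2

455.1 cm^3/s/cm^2


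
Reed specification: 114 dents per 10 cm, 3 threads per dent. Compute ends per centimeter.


Formula: EPC = (dents per 10 cm * ends per dent) / 10
Step 1: Total ends per 10 cm = 114 * 3 = 342
Step 2: EPC = 342 / 10 = 34.2 ends/cm

34.2 ends/cm


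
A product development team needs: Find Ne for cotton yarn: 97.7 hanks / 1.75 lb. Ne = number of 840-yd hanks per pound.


Formula: Ne = hanks / mass_lb
Substituting: Ne = 97.7 / 1.75
Ne = 55.8

55.8 Ne


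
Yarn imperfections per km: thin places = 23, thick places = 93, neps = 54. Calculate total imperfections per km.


Formula: Total = thin places + thick places + neps
Total = 23 + 93 + 54
Total = 170 imperfections/km

170 imperfections/km


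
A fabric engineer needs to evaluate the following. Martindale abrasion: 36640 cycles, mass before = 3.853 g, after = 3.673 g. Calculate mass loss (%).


Formula: Mass loss% = ((m_before - m_after) / m_before) * 100
Step 1: Mass loss = 3.853 - 3.673 = 0.18 g
Step 2: Ratio = 0.18 / 3.853 = 0.0467168
Step 3: Mass loss% = 0.0467168 * 100 = 4.67168% ≈ 4.67%

4.67%


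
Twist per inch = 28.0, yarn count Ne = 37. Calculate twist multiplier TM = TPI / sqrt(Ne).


Formula: TM = TPI / sqrt(Ne)
Step 1: sqrt(Ne) = sqrt(37) = 6.0828
Step 2: TM = 28.0 / 6.0828 = 4.60

4.60 TM


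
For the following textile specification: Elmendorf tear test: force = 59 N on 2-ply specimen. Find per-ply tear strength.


Formula: Per-ply strength = Total force / Number of plies
Per-ply = 59 N / 2
Per-ply = 29.5 N

29.5 N


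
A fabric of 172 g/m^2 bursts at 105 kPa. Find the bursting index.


Formula: Bursting Index = Bursting Strength / Fabric GSM
BI = 105 kPa / 172 g/m^2
BI = 0.610 kPa/(g/m^2)

0.610 kPa/(g/m^2)


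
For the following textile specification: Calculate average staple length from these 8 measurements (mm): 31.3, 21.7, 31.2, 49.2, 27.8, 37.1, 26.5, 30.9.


Formula: Mean = sum of lengths / count
Sum = 31.3 + 21.7 + 31.2 + 49.2 + 27.8 + 37.1 + 26.5 + 30.9
Sum = 255.7 mm
Mean = 255.7 / 8 = 31.96 mm

31.96 mm


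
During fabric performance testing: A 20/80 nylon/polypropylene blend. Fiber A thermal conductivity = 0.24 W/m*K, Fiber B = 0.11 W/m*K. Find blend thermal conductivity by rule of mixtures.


Formula: Blend property = (fraction_A * property_A) + (fraction_B * property_B)
Step 1: Contribution A = 20/100 * 0.24 W/m*K = 0.048 W/m*K
Step 2: Contribution B = 80/100 * 0.11 W/m*K = 0.088 W/m*K
Step 3: Blend thermal conductivity = 0.048 + 0.088 = 0.136 W/m*K

0.136 W/m*K


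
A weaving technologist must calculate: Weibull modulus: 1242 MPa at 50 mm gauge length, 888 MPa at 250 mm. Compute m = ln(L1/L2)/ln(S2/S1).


Formula: m = ln(L1/L2) / ln(S2/S1)
Step 1: ln(L1/L2) = ln(50/250) = -1.60944
Step 2: S2/S1 = 888/1242 = 0.71498
Step 3: ln(S2/S1) = ln(0.71498) = -0.33550
Step 4: m = -1.60944 / -0.33550 = 4.80

4.80 (Weibull m)


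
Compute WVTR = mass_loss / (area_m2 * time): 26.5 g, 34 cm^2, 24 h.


Formula: WVTR = mass_loss / (area * time)
Step 1: Convert area: 34 cm^2 = 0.0034 m^2
Step 2: WVTR = 26.5 g / (0.0034 m^2 * 24 h)
Step 3: WVTR = 26.5 / 0.0816 = 324.8 g/m^2/h

324.8 g/m^2/h


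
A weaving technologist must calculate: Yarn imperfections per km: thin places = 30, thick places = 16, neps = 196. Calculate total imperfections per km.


Formula: Total = thin places + thick places + neps
Total = 30 + 16 + 196
Total = 242 imperfections/km

242 imperfections/km


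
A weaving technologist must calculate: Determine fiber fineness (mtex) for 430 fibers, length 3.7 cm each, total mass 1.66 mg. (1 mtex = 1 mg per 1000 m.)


Formula: fineness (mtex) = mass (mg) / total length (km) = (mass_mg / total_length_m) * 1000
Step 1: Convert fiber length: 3.7 cm = 0.037 m
Step 2: Total fiber length = 430 * 0.037 = 15.91 m
Step 3: Linear density = 1.66 mg / 15.91 m = 0.1043 mg/m
Step 4: fineness = 0.1043 * 1000 = 104.3 mtex

104.3 mtex


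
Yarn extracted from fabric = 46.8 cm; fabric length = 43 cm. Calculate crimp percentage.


Formula: Crimp% = ((L_yarn - L_fabric) / L_fabric) * 100
Step 1: Extension = 46.8 - 43 = 3.8 cm
Step 2: Crimp% = (3.8 / 43) * 100
Step 3: Crimp% = 0.088372 * 100 = 8.8372% ≈ 8.8%

8.8%


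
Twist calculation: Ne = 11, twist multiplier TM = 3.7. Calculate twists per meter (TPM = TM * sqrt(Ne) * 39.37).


Formula: TPM = TM * sqrt(Ne) * 39.37
Step 1: sqrt(Ne) = sqrt(11) = 3.3166
Step 2: TM * sqrt(Ne) = 3.7 * 3.3166 = 12.2714
Step 3: TPM = 12.2714 * 39.37 = 483 twists/m

483 twists/m


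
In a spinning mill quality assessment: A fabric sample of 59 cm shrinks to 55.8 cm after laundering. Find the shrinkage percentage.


Formula: Shrinkage% = ((L_before - L_after) / L_before) * 100
Step 1: Shrinkage = 59 - 55.8 = 3.2 cm
Step 2: Shrinkage% = (3.2 / 59) * 100
Step 3: Shrinkage% = 0.054237 * 100 = 5.4237% ≈ 5.4%

5.4%


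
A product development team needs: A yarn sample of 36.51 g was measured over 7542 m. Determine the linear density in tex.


Formula: Tex = (mass_g / length_m) * 1000
Substituting: Tex = (36.51 / 7542) * 1000
Intermediate: 36.51 / 7542 = 0.00484089 g/m
Tex = 0.00484089 * 1000 = 4.84 tex

4.84 tex


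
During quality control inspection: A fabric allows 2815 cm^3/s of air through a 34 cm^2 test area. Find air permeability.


Formula: Air Permeability = Airflow / Test Area
AP = 2815 cm^3/s / 34 cm^2
AP = 82.8 cm^3/s/cm^2

82.8 cm^3/s/cm^2


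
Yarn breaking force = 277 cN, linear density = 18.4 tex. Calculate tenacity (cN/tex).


Formula: Tenacity = Breaking force / Linear density
Tenacity = 277 cN / 18.4 tex
Tenacity = 15.05 cN/tex

15.05 cN/tex


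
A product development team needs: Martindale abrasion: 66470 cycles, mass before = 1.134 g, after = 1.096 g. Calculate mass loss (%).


Formula: Mass loss% = ((m_before - m_after) / m_before) * 100
Step 1: Mass loss = 1.134 - 1.096 = 0.038 g
Step 2: Ratio = 0.038 / 1.134 = 0.0335097
Step 3: Mass loss% = 0.0335097 * 100 = 3.35097% ≈ 3.35%

3.35%


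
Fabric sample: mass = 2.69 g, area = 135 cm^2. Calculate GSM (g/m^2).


Formula: GSM = mass_g / area_m2
Step 1: Convert area: 135 cm^2 = 135 / 10000 = 0.0135 m^2
Step 2: GSM = 2.69 g / 0.0135 m^2 = 199.3 g/m^2

199.3 g/m^2


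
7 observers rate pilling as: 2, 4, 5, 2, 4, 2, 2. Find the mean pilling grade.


Formula: Mean = sum / count
Sum = 2 + 4 + 5 + 2 + 4 + 2 + 2 = 21
Mean = 21 / 7 = 3.0

3.0


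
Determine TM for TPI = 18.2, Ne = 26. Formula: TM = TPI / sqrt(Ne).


Formula: TM = TPI / sqrt(Ne)
Step 1: sqrt(Ne) = sqrt(26) = 5.099
Step 2: TM = 18.2 / 5.099 = 3.57

3.57 TM


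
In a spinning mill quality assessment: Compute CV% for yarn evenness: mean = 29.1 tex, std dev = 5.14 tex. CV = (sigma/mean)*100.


Formula: CV% = (standard deviation / mean) * 100
Step 1: Ratio = 5.14 / 29.1 = 0.176632
Step 2: CV% = 0.176632 * 100 = 17.6632% ≈ 17.7%

17.7%


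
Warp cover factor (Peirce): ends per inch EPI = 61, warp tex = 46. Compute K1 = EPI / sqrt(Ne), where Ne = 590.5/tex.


Formula: K1 = EPI / sqrt(Ne), with Ne = 590.5 / tex_warp
Step 1: Ne = 590.5 / 46 = 12.837
Step 2: sqrt(Ne) = sqrt(12.837) = 3.5829
Step 3: K1 = 61 / 3.5829 = 17.0

17.0


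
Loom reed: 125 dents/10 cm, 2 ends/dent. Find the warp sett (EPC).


Formula: EPC = (dents per 10 cm * ends per dent) / 10
Step 1: Total ends per 10 cm = 125 * 2 = 250
Step 2: EPC = 250 / 10 = 25.0 ends/cm

25.0 ends/cm


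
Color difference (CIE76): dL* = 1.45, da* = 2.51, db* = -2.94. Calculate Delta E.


Formula: Delta E = sqrt(dL*^2 + da*^2 + db*^2)
Step 1: dL*^2 = 1.45^2 = 2.1025
Step 2: da*^2 = 2.51^2 = 6.3001
Step 3: db*^2 = (-2.94)^2 = 8.6436
Step 4: Sum = 2.1025 + 6.3001 + 8.6436 = 17.0462
Step 5: Delta E = sqrt(17.0462) = 4.13

4.13 Delta E


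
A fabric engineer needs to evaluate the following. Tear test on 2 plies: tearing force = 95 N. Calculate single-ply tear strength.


Formula: Per-ply strength = Total force / Number of plies
Per-ply = 95 N / 2
Per-ply = 47.5 N

47.5 N


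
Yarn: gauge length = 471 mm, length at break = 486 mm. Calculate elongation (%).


Formula: Elongation (%) = ((L_break - L0) / L0) * 100
Step 1: Extension = 486 - 471 = 15 mm
Step 2: Elongation = (15 / 471) * 100
Step 3: Elongation = 0.031847 * 100 = 3.1847% ≈ 3.2%

3.2%


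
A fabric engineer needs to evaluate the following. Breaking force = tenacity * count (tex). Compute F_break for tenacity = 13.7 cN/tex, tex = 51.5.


Formula: Breaking force = Tenacity * Linear density
F = 13.7 cN/tex * 51.5 tex
F = 705.55 cN

705.55 cN


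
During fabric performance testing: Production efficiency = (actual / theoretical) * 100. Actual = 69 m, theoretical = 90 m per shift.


Formula: Efficiency% = (Actual output / Theoretical output) * 100
Efficiency% = (69 / 90) * 100
Efficiency% = 0.766667 * 100 = 76.6667% ≈ 76.7%

76.7%


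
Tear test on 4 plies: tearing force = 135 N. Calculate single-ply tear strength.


Formula: Per-ply strength = Total force / Number of plies
Per-ply = 135 N / 4
Per-ply = 33.75 N

33.75 N


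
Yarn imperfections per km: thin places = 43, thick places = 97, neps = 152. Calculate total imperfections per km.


Formula: Total = thin places + thick places + neps
Total = 43 + 97 + 152
Total = 292 imperfections/km

292 imperfections/km


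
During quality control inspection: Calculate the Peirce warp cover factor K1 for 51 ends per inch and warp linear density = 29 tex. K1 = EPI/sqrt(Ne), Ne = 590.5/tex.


Formula: K1 = EPI / sqrt(Ne), with Ne = 590.5 / tex_warp
Step 1: Ne = 590.5 / 29 = 20.362
Step 2: sqrt(Ne) = sqrt(20.362) = 4.5124
Step 3: K1 = 51 / 4.5124 = 11.3

11.3


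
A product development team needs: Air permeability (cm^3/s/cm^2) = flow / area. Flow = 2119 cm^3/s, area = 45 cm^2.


Formula: Air Permeability = Airflow / Test Area
AP = 2119 cm^3/s / 45 cm^2
AP = 47.1 cm^3/s/cm^2

47.1 cm^3/s/cm^2


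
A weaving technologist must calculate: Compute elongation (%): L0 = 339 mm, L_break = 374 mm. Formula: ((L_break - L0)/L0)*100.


Formula: Elongation (%) = ((L_break - L0) / L0) * 100
Step 1: Extension = 374 - 339 = 35 mm
Step 2: Elongation = (35 / 339) * 100
Step 3: Elongation = 0.103245 * 100 = 10.3245% ≈ 10.3%

10.3%


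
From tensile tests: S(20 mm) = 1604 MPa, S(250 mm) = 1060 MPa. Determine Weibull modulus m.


Formula: m = ln(L1/L2) / ln(S2/S1)
Step 1: ln(L1/L2) = ln(20/250) = -2.52573
Step 2: S2/S1 = 1060/1604 = 0.66085
Step 3: ln(S2/S1) = ln(0.66085) = -0.41423
Step 4: m = -2.52573 / -0.41423 = 6.10

6.10 (Weibull m)


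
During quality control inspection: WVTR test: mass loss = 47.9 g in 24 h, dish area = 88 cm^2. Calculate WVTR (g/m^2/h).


Formula: WVTR = mass_loss / (area * time)
Step 1: Convert area: 88 cm^2 = 0.0088 m^2
Step 2: WVTR = 47.9 g / (0.0088 m^2 * 24 h)
Step 3: WVTR = 47.9 / 0.2112 = 226.8 g/m^2/h

226.8 g/m^2/h


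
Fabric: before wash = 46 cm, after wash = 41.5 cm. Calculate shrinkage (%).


Formula: Shrinkage% = ((L_before - L_after) / L_before) * 100
Step 1: Shrinkage = 46 - 41.5 = 4.5 cm
Step 2: Shrinkage% = (4.5 / 46) * 100
Step 3: Shrinkage% = 0.097826 * 100 = 9.7826% ≈ 9.8%

9.8%


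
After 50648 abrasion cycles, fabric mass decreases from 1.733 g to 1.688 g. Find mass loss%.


Formula: Mass loss% = ((m_before - m_after) / m_before) * 100
Step 1: Mass loss = 1.733 - 1.688 = 0.045 g
Step 2: Ratio = 0.045 / 1.733 = 0.0259665
Step 3: Mass loss% = 0.0259665 * 100 = 2.59665% ≈ 2.60%

2.60%


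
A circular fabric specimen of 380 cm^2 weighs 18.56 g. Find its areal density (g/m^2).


Formula: GSM = mass_g / area_m2
Step 1: Convert area: 380 cm^2 = 380 / 10000 = 0.038 m^2
Step 2: GSM = 18.56 g / 0.038 m^2 = 488.4 g/m^2

488.4 g/m^2


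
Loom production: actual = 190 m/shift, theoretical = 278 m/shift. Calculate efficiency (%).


Formula: Efficiency% = (Actual output / Theoretical output) * 100
Efficiency% = (190 / 278) * 100
Efficiency% = 0.683453 * 100 = 68.3453% ≈ 68.3%

68.3%


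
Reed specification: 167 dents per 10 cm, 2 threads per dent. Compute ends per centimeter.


Formula: EPC = (dents per 10 cm * ends per dent) / 10
Step 1: Total ends per 10 cm = 167 * 2 = 334
Step 2: EPC = 334 / 10 = 33.4 ends/cm

33.4 ends/cm


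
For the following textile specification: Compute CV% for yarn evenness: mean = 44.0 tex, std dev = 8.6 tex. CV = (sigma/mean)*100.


Formula: CV% = (standard deviation / mean) * 100
Step 1: Ratio = 8.6 / 44.0 = 0.195455
Step 2: CV% = 0.195455 * 100 = 19.5455% ≈ 19.5%

19.5%


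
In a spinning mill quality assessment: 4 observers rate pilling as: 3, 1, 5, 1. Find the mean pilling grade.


Formula: Mean = sum / count
Sum = 3 + 1 + 5 + 1 = 10
Mean = 10 / 4 = 2.5

2.5


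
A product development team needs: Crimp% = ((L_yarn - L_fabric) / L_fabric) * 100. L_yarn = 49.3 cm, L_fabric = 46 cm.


Formula: Crimp% = ((L_yarn - L_fabric) / L_fabric) * 100
Step 1: Extension = 49.3 - 46 = 3.3 cm
Step 2: Crimp% = (3.3 / 46) * 100
Step 3: Crimp% = 0.071739 * 100 = 7.1739% ≈ 7.2%

7.2%


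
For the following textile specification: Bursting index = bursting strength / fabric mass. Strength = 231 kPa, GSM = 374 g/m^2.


Formula: Bursting Index = Bursting Strength / Fabric GSM
BI = 231 kPa / 374 g/m^2
BI = 0.618 kPa/(g/m^2)

0.618 kPa/(g/m^2)


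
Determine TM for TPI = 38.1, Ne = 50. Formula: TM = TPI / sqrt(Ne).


Formula: TM = TPI / sqrt(Ne)
Step 1: sqrt(Ne) = sqrt(50) = 7.0711
Step 2: TM = 38.1 / 7.0711 = 5.39

5.39 TM


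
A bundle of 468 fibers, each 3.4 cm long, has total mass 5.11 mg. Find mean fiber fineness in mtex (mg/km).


Formula: fineness (mtex) = mass (mg) / total length (km) = (mass_mg / total_length_m) * 1000
Step 1: Convert fiber length: 3.4 cm = 0.034 m
Step 2: Total fiber length = 468 * 0.034 = 15.912 m
Step 3: Linear density = 5.11 mg / 15.912 m = 0.3211 mg/m
Step 4: fineness = 0.3211 * 1000 = 321.1 mtex

321.1 mtex


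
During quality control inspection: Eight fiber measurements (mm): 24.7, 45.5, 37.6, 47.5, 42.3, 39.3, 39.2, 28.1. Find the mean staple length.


Formula: Mean = sum of lengths / count
Sum = 24.7 + 45.5 + 37.6 + 47.5 + 42.3 + 39.3 + 39.2 + 28.1
Sum = 304.2 mm
Mean = 304.2 / 8 = 38.03 mm

38.03 mm


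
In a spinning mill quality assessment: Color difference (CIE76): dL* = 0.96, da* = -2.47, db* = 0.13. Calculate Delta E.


Formula: Delta E = sqrt(dL*^2 + da*^2 + db*^2)
Step 1: dL*^2 = 0.96^2 = 0.9216
Step 2: da*^2 = (-2.47)^2 = 6.1009
Step 3: db*^2 = 0.13^2 = 0.0169
Step 4: Sum = 0.9216 + 6.1009 + 0.0169 = 7.0394
Step 5: Delta E = sqrt(7.0394) = 2.65

2.65 Delta E


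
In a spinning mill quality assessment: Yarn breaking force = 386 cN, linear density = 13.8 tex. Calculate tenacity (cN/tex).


Formula: Tenacity = Breaking force / Linear density
Tenacity = 386 cN / 13.8 tex
Tenacity = 27.97 cN/tex

27.97 cN/tex


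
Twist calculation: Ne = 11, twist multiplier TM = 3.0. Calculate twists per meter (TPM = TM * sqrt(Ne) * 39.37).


Formula: TPM = TM * sqrt(Ne) * 39.37
Step 1: sqrt(Ne) = sqrt(11) = 3.3166
Step 2: TM * sqrt(Ne) = 3.0 * 3.3166 = 9.9498
Step 3: TPM = 9.9498 * 39.37 = 392 twists/m

392 twists/m


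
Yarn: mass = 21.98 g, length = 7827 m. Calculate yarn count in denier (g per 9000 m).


Formula: den = (mass_g / length_m) * 9000
Substituting: den = (21.98 / 7827) * 9000
Intermediate: 21.98 / 7827 = 0.00280823 g/m
den = 0.00280823 * 9000 = 25.3 denier

25.3 denier


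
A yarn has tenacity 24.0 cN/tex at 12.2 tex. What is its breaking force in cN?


Formula: Breaking force = Tenacity * Linear density
F = 24.0 cN/tex * 12.2 tex
F = 292.80 cN

292.80 cN


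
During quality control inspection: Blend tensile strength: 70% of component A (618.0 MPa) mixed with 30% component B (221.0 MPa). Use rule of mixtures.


Formula: Blend property = (fraction_A * property_A) + (fraction_B * property_B)
Step 1: Contribution A = 70/100 * 618.0 MPa = 432.6 MPa
Step 2: Contribution B = 30/100 * 221.0 MPa = 66.3 MPa
Step 3: Blend tensile strength = 432.6 + 66.3 = 498.9 MPa

498.9 MPa


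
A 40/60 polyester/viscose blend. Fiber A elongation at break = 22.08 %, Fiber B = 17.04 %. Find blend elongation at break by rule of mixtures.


Formula: Blend property = (fraction_A * property_A) + (fraction_B * property_B)
Step 1: Contribution A = 40/100 * 22.08 % = 8.832 %
Step 2: Contribution B = 60/100 * 17.04 % = 10.224 %
Step 3: Blend elongation at break = 8.832 + 10.224 = 19.056 %

19.056 %


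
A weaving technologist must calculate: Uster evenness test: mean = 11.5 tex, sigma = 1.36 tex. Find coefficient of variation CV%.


Formula: CV% = (standard deviation / mean) * 100
Step 1: Ratio = 1.36 / 11.5 = 0.118261
Step 2: CV% = 0.118261 * 100 = 11.8261% ≈ 11.8%

11.8%


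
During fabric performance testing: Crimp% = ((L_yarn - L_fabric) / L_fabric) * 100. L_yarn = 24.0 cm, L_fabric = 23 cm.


Formula: Crimp% = ((L_yarn - L_fabric) / L_fabric) * 100
Step 1: Extension = 24.0 - 23 = 1.0 cm
Step 2: Crimp% = (1.0 / 23) * 100
Step 3: Crimp% = 0.043478 * 100 = 4.3478% ≈ 4.3%

4.3%


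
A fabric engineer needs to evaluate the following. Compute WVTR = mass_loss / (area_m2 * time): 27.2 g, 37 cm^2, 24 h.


Formula: WVTR = mass_loss / (area * time)
Step 1: Convert area: 37 cm^2 = 0.0037 m^2
Step 2: WVTR = 27.2 g / (0.0037 m^2 * 24 h)
Step 3: WVTR = 27.2 / 0.0888 = 306.3 g/m^2/h

306.3 g/m^2/h


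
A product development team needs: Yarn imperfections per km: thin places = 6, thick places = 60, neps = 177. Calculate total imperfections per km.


Formula: Total = thin places + thick places + neps
Total = 6 + 60 + 177
Total = 243 imperfections/km

243 imperfections/km


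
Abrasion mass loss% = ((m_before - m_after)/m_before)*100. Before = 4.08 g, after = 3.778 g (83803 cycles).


Formula: Mass loss% = ((m_before - m_after) / m_before) * 100
Step 1: Mass loss = 4.08 - 3.778 = 0.302 g
Step 2: Ratio = 0.302 / 4.08 = 0.0740196
Step 3: Mass loss% = 0.0740196 * 100 = 7.40196% ≈ 7.40%

7.40%


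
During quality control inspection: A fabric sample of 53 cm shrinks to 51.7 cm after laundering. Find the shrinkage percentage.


Formula: Shrinkage% = ((L_before - L_after) / L_before) * 100
Step 1: Shrinkage = 53 - 51.7 = 1.3 cm
Step 2: Shrinkage% = (1.3 / 53) * 100
Step 3: Shrinkage% = 0.024528 * 100 = 2.4528% ≈ 2.5%

2.5%


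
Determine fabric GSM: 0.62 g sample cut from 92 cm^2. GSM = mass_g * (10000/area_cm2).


Formula: GSM = mass_g / area_m2
Step 1: Convert area: 92 cm^2 = 92 / 10000 = 0.0092 m^2
Step 2: GSM = 0.62 g / 0.0092 m^2 = 67.4 g/m^2

67.4 g/m^2


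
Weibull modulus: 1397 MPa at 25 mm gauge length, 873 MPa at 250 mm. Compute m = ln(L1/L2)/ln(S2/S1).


Formula: m = ln(L1/L2) / ln(S2/S1)
Step 1: ln(L1/L2) = ln(25/250) = -2.30259
Step 2: S2/S1 = 873/1397 = 0.62491
Step 3: ln(S2/S1) = ln(0.62491) = -0.47015
Step 4: m = -2.30259 / -0.47015 = 4.90

4.90 (Weibull m)


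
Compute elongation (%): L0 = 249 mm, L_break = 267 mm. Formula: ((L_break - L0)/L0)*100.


Formula: Elongation (%) = ((L_break - L0) / L0) * 100
Step 1: Extension = 267 - 249 = 18 mm
Step 2: Elongation = (18 / 249) * 100
Step 3: Elongation = 0.072289 * 100 = 7.2289% ≈ 7.2%

7.2%


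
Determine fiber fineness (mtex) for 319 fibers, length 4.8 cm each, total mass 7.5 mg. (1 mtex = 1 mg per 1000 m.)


Formula: fineness (mtex) = mass (mg) / total length (km) = (mass_mg / total_length_m) * 1000
Step 1: Convert fiber length: 4.8 cm = 0.048 m
Step 2: Total fiber length = 319 * 0.048 = 15.312 m
Step 3: Linear density = 7.5 mg / 15.312 m = 0.4898 mg/m
Step 4: fineness = 0.4898 * 1000 = 489.8 mtex

489.8 mtex


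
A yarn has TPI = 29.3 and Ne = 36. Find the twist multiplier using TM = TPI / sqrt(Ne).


Formula: TM = TPI / sqrt(Ne)
Step 1: sqrt(Ne) = sqrt(36) = 6
Step 2: TM = 29.3 / 6 = 4.88

4.88 TM


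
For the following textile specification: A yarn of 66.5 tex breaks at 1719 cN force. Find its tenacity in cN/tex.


Formula: Tenacity = Breaking force / Linear density
Tenacity = 1719 cN / 66.5 tex
Tenacity = 25.85 cN/tex

25.85 cN/tex


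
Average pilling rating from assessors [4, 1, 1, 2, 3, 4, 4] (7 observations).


Formula: Mean = sum / count
Sum = 4 + 1 + 1 + 2 + 3 + 4 + 4 = 19
Mean = 19 / 7 = 2.7

2.7


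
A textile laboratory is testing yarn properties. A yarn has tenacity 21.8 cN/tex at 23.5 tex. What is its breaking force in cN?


Formula: Breaking force = Tenacity * Linear density
F = 21.8 cN/tex * 23.5 tex
F = 512.30 cN

512.30 cN


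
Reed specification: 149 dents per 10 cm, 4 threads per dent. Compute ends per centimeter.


Formula: EPC = (dents per 10 cm * ends per dent) / 10
Step 1: Total ends per 10 cm = 149 * 4 = 596
Step 2: EPC = 596 / 10 = 59.6 ends/cm

59.6 ends/cm


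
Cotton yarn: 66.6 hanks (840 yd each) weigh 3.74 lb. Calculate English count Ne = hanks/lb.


Formula: Ne = hanks / mass_lb
Substituting: Ne = 66.6 / 3.74
Ne = 17.8

17.8 Ne


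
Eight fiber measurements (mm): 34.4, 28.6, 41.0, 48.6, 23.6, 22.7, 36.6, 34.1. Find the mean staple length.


Formula: Mean = sum of lengths / count
Sum = 34.4 + 28.6 + 41.0 + 48.6 + 23.6 + 22.7 + 36.6 + 34.1
Sum = 269.6 mm
Mean = 269.6 / 8 = 33.70 mm

33.70 mm


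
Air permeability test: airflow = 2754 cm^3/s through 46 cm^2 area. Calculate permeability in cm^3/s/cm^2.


Formula: Air Permeability = Airflow / Test Area
AP = 2754 cm^3/s / 46 cm^2
AP = 59.9 cm^3/s/cm^2

59.9 cm^3/s/cm^2


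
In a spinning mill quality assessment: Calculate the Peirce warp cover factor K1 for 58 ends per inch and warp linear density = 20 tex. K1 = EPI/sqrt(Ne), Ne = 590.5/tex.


Formula: K1 = EPI / sqrt(Ne), with Ne = 590.5 / tex_warp
Step 1: Ne = 590.5 / 20 = 29.525
Step 2: sqrt(Ne) = sqrt(29.525) = 5.4337
Step 3: K1 = 58 / 5.4337 = 10.7

10.7


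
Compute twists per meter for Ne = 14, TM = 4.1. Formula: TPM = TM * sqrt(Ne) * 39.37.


Formula: TPM = TM * sqrt(Ne) * 39.37
Step 1: sqrt(Ne) = sqrt(14) = 3.7417
Step 2: TM * sqrt(Ne) = 4.1 * 3.7417 = 15.341
Step 3: TPM = 15.341 * 39.37 = 604 twists/m

604 twists/m


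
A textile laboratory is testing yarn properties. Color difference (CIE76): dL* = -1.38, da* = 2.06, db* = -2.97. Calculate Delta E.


Formula: Delta E = sqrt(dL*^2 + da*^2 + db*^2)
Step 1: dL*^2 = (-1.38)^2 = 1.9044
Step 2: da*^2 = 2.06^2 = 4.2436
Step 3: db*^2 = (-2.97)^2 = 8.8209
Step 4: Sum = 1.9044 + 4.2436 + 8.8209 = 14.9689
Step 5: Delta E = sqrt(14.9689) = 3.87

3.87 Delta E


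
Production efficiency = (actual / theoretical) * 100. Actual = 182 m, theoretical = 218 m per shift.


Formula: Efficiency% = (Actual output / Theoretical output) * 100
Efficiency% = (182 / 218) * 100
Efficiency% = 0.834862 * 100 = 83.4862% ≈ 83.5%

83.5%


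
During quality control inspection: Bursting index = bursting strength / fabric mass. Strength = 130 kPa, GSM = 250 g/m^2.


Formula: Bursting Index = Bursting Strength / Fabric GSM
BI = 130 kPa / 250 g/m^2
BI = 0.520 kPa/(g/m^2)

0.520 kPa/(g/m^2)


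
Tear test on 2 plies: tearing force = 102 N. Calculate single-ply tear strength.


Formula: Per-ply strength = Total force / Number of plies
Per-ply = 102 N / 2
Per-ply = 51 N

51 N


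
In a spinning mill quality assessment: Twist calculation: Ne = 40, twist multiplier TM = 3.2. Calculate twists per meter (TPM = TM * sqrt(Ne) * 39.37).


Formula: TPM = TM * sqrt(Ne) * 39.37
Step 1: sqrt(Ne) = sqrt(40) = 6.3246
Step 2: TM * sqrt(Ne) = 3.2 * 6.3246 = 20.2387
Step 3: TPM = 20.2387 * 39.37 = 797 twists/m

797 twists/m


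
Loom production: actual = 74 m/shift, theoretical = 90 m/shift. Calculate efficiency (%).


Formula: Efficiency% = (Actual output / Theoretical output) * 100
Efficiency% = (74 / 90) * 100
Efficiency% = 0.822222 * 100 = 82.2222% ≈ 82.2%

82.2%


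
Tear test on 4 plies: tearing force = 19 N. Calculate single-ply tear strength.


Formula: Per-ply strength = Total force / Number of plies
Per-ply = 19 N / 4
Per-ply = 4.75 N

4.75 N


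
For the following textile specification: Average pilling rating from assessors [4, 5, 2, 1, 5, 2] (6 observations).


Formula: Mean = sum / count
Sum = 4 + 5 + 2 + 1 + 5 + 2 = 19
Mean = 19 / 6 = 3.2

3.2


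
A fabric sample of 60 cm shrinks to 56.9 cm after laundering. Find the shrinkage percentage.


Formula: Shrinkage% = ((L_before - L_after) / L_before) * 100
Step 1: Shrinkage = 60 - 56.9 = 3.1 cm
Step 2: Shrinkage% = (3.1 / 60) * 100
Step 3: Shrinkage% = 0.051667 * 100 = 5.1667% ≈ 5.2%

5.2%


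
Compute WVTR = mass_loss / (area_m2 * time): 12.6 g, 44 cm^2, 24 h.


Formula: WVTR = mass_loss / (area * time)
Step 1: Convert area: 44 cm^2 = 0.0044 m^2
Step 2: WVTR = 12.6 g / (0.0044 m^2 * 24 h)
Step 3: WVTR = 12.6 / 0.1056 = 119.3 g/m^2/h

119.3 g/m^2/h


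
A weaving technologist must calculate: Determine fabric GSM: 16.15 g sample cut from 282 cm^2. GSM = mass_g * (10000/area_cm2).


Formula: GSM = mass_g / area_m2
Step 1: Convert area: 282 cm^2 = 282 / 10000 = 0.0282 m^2
Step 2: GSM = 16.15 g / 0.0282 m^2 = 572.7 g/m^2

572.7 g/m^2


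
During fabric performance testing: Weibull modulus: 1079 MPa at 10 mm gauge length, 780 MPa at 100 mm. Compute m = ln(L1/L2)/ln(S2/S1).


Formula: m = ln(L1/L2) / ln(S2/S1)
Step 1: ln(L1/L2) = ln(10/100) = -2.30259
Step 2: S2/S1 = 780/1079 = 0.72289
Step 3: ln(S2/S1) = ln(0.72289) = -0.32450
Step 4: m = -2.30259 / -0.32450 = 7.10

7.10 (Weibull m)


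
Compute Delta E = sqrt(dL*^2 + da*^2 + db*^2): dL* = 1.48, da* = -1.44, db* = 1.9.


Formula: Delta E = sqrt(dL*^2 + da*^2 + db*^2)
Step 1: dL*^2 = 1.48^2 = 2.1904
Step 2: da*^2 = (-1.44)^2 = 2.0736
Step 3: db*^2 = 1.9^2 = 3.61
Step 4: Sum = 2.1904 + 2.0736 + 3.61 = 7.874
Step 5: Delta E = sqrt(7.874) = 2.81

2.81 Delta E


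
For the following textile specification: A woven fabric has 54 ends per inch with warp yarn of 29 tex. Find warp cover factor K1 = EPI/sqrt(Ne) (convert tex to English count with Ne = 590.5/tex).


Formula: K1 = EPI / sqrt(Ne), with Ne = 590.5 / tex_warp
Step 1: Ne = 590.5 / 29 = 20.362
Step 2: sqrt(Ne) = sqrt(20.362) = 4.5124
Step 3: K1 = 54 / 4.5124 = 12.0

12.0


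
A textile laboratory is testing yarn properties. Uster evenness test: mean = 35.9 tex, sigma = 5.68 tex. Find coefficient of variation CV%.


Formula: CV% = (standard deviation / mean) * 100
Step 1: Ratio = 5.68 / 35.9 = 0.158217
Step 2: CV% = 0.158217 * 100 = 15.8217% ≈ 15.8%

15.8%


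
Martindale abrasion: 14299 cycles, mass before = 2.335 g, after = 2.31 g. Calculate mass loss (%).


Formula: Mass loss% = ((m_before - m_after) / m_before) * 100
Step 1: Mass loss = 2.335 - 2.31 = 0.025 g
Step 2: Ratio = 0.025 / 2.335 = 0.0107066
Step 3: Mass loss% = 0.0107066 * 100 = 1.07066% ≈ 1.07%

1.07%


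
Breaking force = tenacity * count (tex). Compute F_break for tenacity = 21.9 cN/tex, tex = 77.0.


Formula: Breaking force = Tenacity * Linear density
F = 21.9 cN/tex * 77.0 tex
F = 1686.30 cN

1686.30 cN


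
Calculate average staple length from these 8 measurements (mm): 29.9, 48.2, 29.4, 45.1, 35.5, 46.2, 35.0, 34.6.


Formula: Mean = sum of lengths / count
Sum = 29.9 + 48.2 + 29.4 + 45.1 + 35.5 + 46.2 + 35.0 + 34.6
Sum = 303.9 mm
Mean = 303.9 / 8 = 37.99 mm

37.99 mm


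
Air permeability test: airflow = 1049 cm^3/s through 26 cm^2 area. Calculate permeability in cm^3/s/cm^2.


Formula: Air Permeability = Airflow / Test Area
AP = 1049 cm^3/s / 26 cm^2
AP = 40.3 cm^3/s/cm^2

40.3 cm^3/s/cm^2


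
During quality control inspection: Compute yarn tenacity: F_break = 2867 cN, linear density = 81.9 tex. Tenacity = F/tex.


Formula: Tenacity = Breaking force / Linear density
Tenacity = 2867 cN / 81.9 tex
Tenacity = 35.01 cN/tex

35.01 cN/tex


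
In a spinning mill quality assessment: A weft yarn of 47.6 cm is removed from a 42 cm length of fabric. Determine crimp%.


Formula: Crimp% = ((L_yarn - L_fabric) / L_fabric) * 100
Step 1: Extension = 47.6 - 42 = 5.6 cm
Step 2: Crimp% = (5.6 / 42) * 100
Step 3: Crimp% = 0.133333 * 100 = 13.3333% ≈ 13.3%

13.3%


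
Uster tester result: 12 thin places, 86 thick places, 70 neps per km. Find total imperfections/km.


Formula: Total = thin places + thick places + neps
Total = 12 + 86 + 70
Total = 168 imperfections/km

168 imperfections/km


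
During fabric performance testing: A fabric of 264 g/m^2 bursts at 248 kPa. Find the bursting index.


Formula: Bursting Index = Bursting Strength / Fabric GSM
BI = 248 kPa / 264 g/m^2
BI = 0.939 kPa/(g/m^2)

0.939 kPa/(g/m^2)


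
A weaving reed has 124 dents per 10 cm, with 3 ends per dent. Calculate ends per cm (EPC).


Formula: EPC = (dents per 10 cm * ends per dent) / 10
Step 1: Total ends per 10 cm = 124 * 3 = 372
Step 2: EPC = 372 / 10 = 37.2 ends/cm

37.2 ends/cm


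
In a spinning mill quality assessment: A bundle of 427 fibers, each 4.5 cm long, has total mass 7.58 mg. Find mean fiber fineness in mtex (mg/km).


Formula: fineness (mtex) = mass (mg) / total length (km) = (mass_mg / total_length_m) * 1000
Step 1: Convert fiber length: 4.5 cm = 0.045 m
Step 2: Total fiber length = 427 * 0.045 = 19.215 m
Step 3: Linear density = 7.58 mg / 19.215 m = 0.3945 mg/m
Step 4: fineness = 0.3945 * 1000 = 394.5 mtex

394.5 mtex


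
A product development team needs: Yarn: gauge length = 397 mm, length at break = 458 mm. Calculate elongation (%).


Formula: Elongation (%) = ((L_break - L0) / L0) * 100
Step 1: Extension = 458 - 397 = 61 mm
Step 2: Elongation = (61 / 397) * 100
Step 3: Elongation = 0.153652 * 100 = 15.3652% ≈ 15.4%

15.4%


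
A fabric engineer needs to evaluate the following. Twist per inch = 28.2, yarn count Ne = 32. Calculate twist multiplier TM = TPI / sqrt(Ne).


Formula: TM = TPI / sqrt(Ne)
Step 1: sqrt(Ne) = sqrt(32) = 5.6569
Step 2: TM = 28.2 / 5.6569 = 4.99

4.99 TM


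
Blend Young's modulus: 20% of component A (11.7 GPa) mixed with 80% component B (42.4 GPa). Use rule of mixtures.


Formula: Blend property = (fraction_A * property_A) + (fraction_B * property_B)
Step 1: Contribution A = 20/100 * 11.7 GPa = 2.34 GPa
Step 2: Contribution B = 80/100 * 42.4 GPa = 33.92 GPa
Step 3: Blend Young's modulus = 2.34 + 33.92 = 36.26 GPa

36.26 GPa


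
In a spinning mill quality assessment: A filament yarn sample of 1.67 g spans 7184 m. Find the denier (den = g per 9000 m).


Formula: den = (mass_g / length_m) * 9000
Substituting: den = (1.67 / 7184) * 9000
Intermediate: 1.67 / 7184 = 0.00023246 g/m
den = 0.00023246 * 9000 = 2.1 denier

2.1 denier


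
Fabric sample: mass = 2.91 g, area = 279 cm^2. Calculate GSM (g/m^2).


Formula: GSM = mass_g / area_m2
Step 1: Convert area: 279 cm^2 = 279 / 10000 = 0.0279 m^2
Step 2: GSM = 2.91 g / 0.0279 m^2 = 104.3 g/m^2

104.3 g/m^2


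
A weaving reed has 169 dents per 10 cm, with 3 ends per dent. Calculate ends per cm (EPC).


Formula: EPC = (dents per 10 cm * ends per dent) / 10
Step 1: Total ends per 10 cm = 169 * 3 = 507
Step 2: EPC = 507 / 10 = 50.7 ends/cm

50.7 ends/cm


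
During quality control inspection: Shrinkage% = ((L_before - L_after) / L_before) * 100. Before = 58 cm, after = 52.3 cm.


Formula: Shrinkage% = ((L_before - L_after) / L_before) * 100
Step 1: Shrinkage = 58 - 52.3 = 5.7 cm
Step 2: Shrinkage% = (5.7 / 58) * 100
Step 3: Shrinkage% = 0.098276 * 100 = 9.8276% ≈ 9.8%

9.8%


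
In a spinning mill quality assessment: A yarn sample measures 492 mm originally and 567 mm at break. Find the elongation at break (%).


Formula: Elongation (%) = ((L_break - L0) / L0) * 100
Step 1: Extension = 567 - 492 = 75 mm
Step 2: Elongation = (75 / 492) * 100
Step 3: Elongation = 0.152439 * 100 = 15.2439% ≈ 15.2%

15.2%


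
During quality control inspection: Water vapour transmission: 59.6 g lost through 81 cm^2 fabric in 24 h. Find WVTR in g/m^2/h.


Formula: WVTR = mass_loss / (area * time)
Step 1: Convert area: 81 cm^2 = 0.0081 m^2
Step 2: WVTR = 59.6 g / (0.0081 m^2 * 24 h)
Step 3: WVTR = 59.6 / 0.1944 = 306.6 g/m^2/h

306.6 g/m^2/h


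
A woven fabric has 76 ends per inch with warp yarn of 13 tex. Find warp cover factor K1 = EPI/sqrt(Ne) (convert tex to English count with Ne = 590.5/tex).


Formula: K1 = EPI / sqrt(Ne), with Ne = 590.5 / tex_warp
Step 1: Ne = 590.5 / 13 = 45.423
Step 2: sqrt(Ne) = sqrt(45.423) = 6.7397
Step 3: K1 = 76 / 6.7397 = 11.3

11.3


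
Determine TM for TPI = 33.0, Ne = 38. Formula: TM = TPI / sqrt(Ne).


Formula: TM = TPI / sqrt(Ne)
Step 1: sqrt(Ne) = sqrt(38) = 6.1644
Step 2: TM = 33.0 / 6.1644 = 5.35

5.35 TM


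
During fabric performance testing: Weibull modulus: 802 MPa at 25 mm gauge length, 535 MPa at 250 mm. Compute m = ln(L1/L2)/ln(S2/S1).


Formula: m = ln(L1/L2) / ln(S2/S1)
Step 1: ln(L1/L2) = ln(25/250) = -2.30259
Step 2: S2/S1 = 535/802 = 0.66708
Step 3: ln(S2/S1) = ln(0.66708) = -0.40485
Step 4: m = -2.30259 / -0.40485 = 5.69

5.69 (Weibull m)


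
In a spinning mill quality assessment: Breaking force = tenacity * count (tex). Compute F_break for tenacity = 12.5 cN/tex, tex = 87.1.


Formula: Breaking force = Tenacity * Linear density
F = 12.5 cN/tex * 87.1 tex
F = 1088.75 cN

1088.75 cN


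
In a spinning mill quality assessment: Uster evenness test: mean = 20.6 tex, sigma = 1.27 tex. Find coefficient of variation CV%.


Formula: CV% = (standard deviation / mean) * 100
Step 1: Ratio = 1.27 / 20.6 = 0.06165
Step 2: CV% = 0.06165 * 100 = 6.165% ≈ 6.2%

6.2%


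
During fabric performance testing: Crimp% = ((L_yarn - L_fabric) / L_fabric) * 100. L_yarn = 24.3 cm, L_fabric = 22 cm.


Formula: Crimp% = ((L_yarn - L_fabric) / L_fabric) * 100
Step 1: Extension = 24.3 - 22 = 2.3 cm
Step 2: Crimp% = (2.3 / 22) * 100
Step 3: Crimp% = 0.104545 * 100 = 10.4545% ≈ 10.5%

10.5%


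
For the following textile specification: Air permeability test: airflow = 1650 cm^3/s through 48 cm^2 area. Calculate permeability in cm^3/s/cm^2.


Formula: Air Permeability = Airflow / Test Area
AP = 1650 cm^3/s / 48 cm^2
AP = 34.4 cm^3/s/cm^2

34.4 cm^3/s/cm^2
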